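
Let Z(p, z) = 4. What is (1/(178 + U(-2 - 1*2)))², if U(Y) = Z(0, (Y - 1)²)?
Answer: 1/33124 ≈ 3.0190e-5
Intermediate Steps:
U(Y) = 4
(1/(178 + U(-2 - 1*2)))² = (1/(178 + 4))² = (1/182)² = 1/33124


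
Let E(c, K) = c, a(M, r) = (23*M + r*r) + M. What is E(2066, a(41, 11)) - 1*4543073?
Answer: -4541007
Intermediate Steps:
a(M, r) = r² + 24*M (a(M, r) = (23*M + r²) + M = (r² + 23*M) + M = r² + 24*M)
E(2066, a(41, 11)) - 1*4543073 = 2066 - 1*4543073 = 2066 - 4543073 = -4541007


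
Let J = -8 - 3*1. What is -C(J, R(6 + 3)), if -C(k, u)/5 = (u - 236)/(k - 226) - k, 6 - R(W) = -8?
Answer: 4715/79 ≈ 59.684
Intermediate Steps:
R(W) = 14 (R(W) = 6 - 1*(-8) = 6 + 8 = 14)
J = -11 (J = -8 - 3 = -11)
C(k, u) = 5*k - 5*(-236 + u)/(-226 + k) (C(k, u) = -5*((u - 236)/(k - 226) - k) = -5*((-236 + u)/(-226 + k) - k) = -5*(-k + (-236 + u)/(-226 + k)) = 5*k - 5*(-236 + u)/(-226 + k))
-C(J, R(6 + 3)) = -5*(236 + (-11)**2 - 1*14 - 226*(-11))/(-226 - 11) = -5*(236 + 121 - 14 + 2486)/(-237) = -5*(-1)*2829/237 = -1*(-4715/79) = 4715/79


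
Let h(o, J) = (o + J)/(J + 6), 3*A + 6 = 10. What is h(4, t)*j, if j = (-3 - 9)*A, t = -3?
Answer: -16/3 ≈ -5.3333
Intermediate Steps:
A = 4/3 (A = -2 + (⅓)*10 = -2 + 10/3 = 4/3 ≈ 1.3333)
h(o, J) = (J + o)/(6 + J)
j = -16 (j = (-3 - 9)*(4/3) = -12*4/3 = -16)
h(4, t)*j = ((-3 + 4)/(6 - 3))*(-16) = (1/3)*(-16) = ((⅓)*1)*(-16) = (⅓)*(-16) = -16/3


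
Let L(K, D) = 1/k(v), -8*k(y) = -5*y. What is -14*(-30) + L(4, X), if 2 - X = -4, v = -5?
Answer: 10492/25 ≈ 419.68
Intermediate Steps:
X = 6 (X = 2 - 1*(-4) = 2 + 4 = 6)
k(y) = 5*y/8 (k(y) = -(-5)*y/8 = 5*y/8)
L(K, D) = -8/25 (L(K, D) = 1/((5/8)*(-5)) = 1/(-25/8) = -8/25)
-14*(-30) + L(4, X) = -14*(-30) - 8/25 = 420 - 8/25 = 10492/25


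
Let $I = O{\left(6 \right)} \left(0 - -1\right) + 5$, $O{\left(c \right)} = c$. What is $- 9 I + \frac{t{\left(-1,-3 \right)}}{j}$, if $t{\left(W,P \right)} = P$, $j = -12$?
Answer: $- \frac{395}{4} \approx -98.75$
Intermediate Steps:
$I = 11$ ($I = 6 \left(0 - -1\right) + 5 = 6 \left(0 + 1\right) + 5 = 6 \cdot 1 + 5 = 6 + 5 = 11$)
$- 9 I + \frac{t{\left(-1,-3 \right)}}{j} = \left(-9\right) 11 - \frac{3}{-12} = -99 - - \frac{1}{4} = -99 + \frac{1}{4} = - \frac{395}{4}$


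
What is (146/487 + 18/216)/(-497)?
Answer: -2239/2904468 ≈ -0.00077088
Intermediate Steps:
(146/487 + 18/216)/(-497) = (146*(1/487) + 18*(1/216))*(-1/497) = (146/487 + 1/12)*(-1/497) = (2239/5844)*(-1/497) = -2239/2904468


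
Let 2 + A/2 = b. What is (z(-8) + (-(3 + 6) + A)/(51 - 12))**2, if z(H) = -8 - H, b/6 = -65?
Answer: 3721/9 ≈ 413.44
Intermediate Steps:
b = -390 (b = 6*(-65) = -390)
A = -784 (A = -4 + 2*(-390) = -4 - 780 = -784)
(z(-8) + (-(3 + 6) + A)/(51 - 12))**2 = ((-8 - 1*(-8)) + (-(3 + 6) - 784)/(51 - 12))**2 = ((-8 + 8) + (-1*9 - 784)/39)**2 = (0 + (-9 - 784)*(1/39))**2 = (0 - 793*1/39)**2 = (0 - 61/3)**2 = (-61/3)**2 = 3721/9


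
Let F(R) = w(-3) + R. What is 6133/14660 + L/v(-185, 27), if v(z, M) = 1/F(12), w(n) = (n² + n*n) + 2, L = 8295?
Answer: 3891356533/14660 ≈ 2.6544e+5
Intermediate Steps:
w(n) = 2 + 2*n² (w(n) = (n² + n²) + 2 = 2*n² + 2 = 2 + 2*n²)
F(R) = 20 + R (F(R) = (2 + 2*(-3)²) + R = (2 + 2*9) + R = (2 + 18) + R = 20 + R)
v(z, M) = 1/32 (v(z, M) = 1/(20 + 12) = 1/32)
6133/14660 + L/v(-185, 27) = 6133/14660 + 8295/(1/32) = 6133*(1/14660) + 8295*32 = 6133/14660 + 265440 = 3891356533/14660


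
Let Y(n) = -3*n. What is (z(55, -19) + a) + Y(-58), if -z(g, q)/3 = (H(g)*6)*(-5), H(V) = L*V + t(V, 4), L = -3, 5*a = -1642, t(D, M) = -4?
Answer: -76822/5 ≈ -15364.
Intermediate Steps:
a = -1642/5 (a = (⅕)*(-1642) = -1642/5 ≈ -328.40)
H(V) = -4 - 3*V (H(V) = -3*V - 4 = -4 - 3*V)
z(g, q) = -360 - 270*g (z(g, q) = -3*(-4 - 3*g)*6*(-5) = -3*(-24 - 18*g)*(-5) = -3*(120 + 90*g) = -360 - 270*g)
(z(55, -19) + a) + Y(-58) = ((-360 - 270*55) - 1642/5) - 3*(-58) = ((-360 - 14850) - 1642/5) + 174 = (-15210 - 1642/5) + 174 = -77692/5 + 174 = -76822/5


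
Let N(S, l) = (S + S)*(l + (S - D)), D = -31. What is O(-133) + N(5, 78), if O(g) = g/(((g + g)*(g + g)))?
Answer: 606479/532 ≈ 1140.0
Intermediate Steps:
O(g) = 1/(4*g) (O(g) = g/(((2*g)*(2*g))) = g/((4*g**2)) = g*(1/(4*g**2)) = 1/(4*g))
N(S, l) = 2*S*(31 + S + l) (N(S, l) = (S + S)*(l + (S - 1*(-31))) = (2*S)*(l + (S + 31)) = (2*S)*(l + (31 + S)) = (2*S)*(31 + S + l) = 2*S*(31 + S + l))
O(-133) + N(5, 78) = (1/4)/(-133) + 2*5*(31 + 5 + 78) = (1/4)*(-1/133) + 2*5*114 = -1/532 + 1140 = 606479/532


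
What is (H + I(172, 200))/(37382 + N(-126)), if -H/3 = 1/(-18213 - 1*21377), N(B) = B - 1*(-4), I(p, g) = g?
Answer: 344261/64135800 ≈ 0.0053677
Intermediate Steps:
N(B) = 4 + B (N(B) = B + 4 = 4 + B)
H = 3/39590 (H = -3/(-18213 - 1*21377) = -3/(-18213 - 21377) = -3/(-39590) = -3*(-1/39590) = 3/39590 ≈ 7.5777e-5)
(H + I(172, 200))/(37382 + N(-126)) = (3/39590 + 200)/(37382 + (4 - 126)) = 7918003/(39590*(37382 - 122)) = (7918003/39590)/37260 = (7918003/39590)*(1/37260) = 344261/64135800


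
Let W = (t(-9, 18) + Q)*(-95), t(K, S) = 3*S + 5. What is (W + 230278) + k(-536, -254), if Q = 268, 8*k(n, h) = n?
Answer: 199146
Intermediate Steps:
t(K, S) = 5 + 3*S
k(n, h) = n/8
W = -31065 (W = ((5 + 3*18) + 268)*(-95) = ((5 + 54) + 268)*(-95) = (59 + 268)*(-95) = 327*(-95) = -31065)
(W + 230278) + k(-536, -254) = (-31065 + 230278) + (1/8)*(-536) = 199213 - 67 = 199146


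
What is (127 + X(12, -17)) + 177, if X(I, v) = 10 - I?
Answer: 302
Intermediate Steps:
(127 + X(12, -17)) + 177 = (127 + (10 - 1*12)) + 177 = (127 + (10 - 12)) + 177 = (127 - 2) + 177 = 125 + 177 = 302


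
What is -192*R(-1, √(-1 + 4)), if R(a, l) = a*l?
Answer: 192*√3 ≈ 332.55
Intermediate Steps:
-192*R(-1, √(-1 + 4)) = -(-192)*√(-1 + 4) = -(-192)*√3 = 192*√3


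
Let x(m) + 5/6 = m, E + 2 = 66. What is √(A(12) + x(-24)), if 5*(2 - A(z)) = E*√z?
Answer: √(-20550 - 23040*√3)/30 ≈ 8.196*I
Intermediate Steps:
E = 64 (E = -2 + 66 = 64)
x(m) = -⅚ + m
A(z) = 2 - 64*√z/5
√(A(12) + x(-24)) = √((2 - 128*√3/5) + (-⅚ - 24)) = √((2 - 128*√3/5) - 149/6) = √(-137/6 - 128*√3/5)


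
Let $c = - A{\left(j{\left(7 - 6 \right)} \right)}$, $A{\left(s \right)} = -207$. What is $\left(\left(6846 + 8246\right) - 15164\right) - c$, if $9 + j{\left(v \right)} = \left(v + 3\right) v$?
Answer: $-279$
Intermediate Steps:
$j{\left(v \right)} = -9 + v \left(3 + v\right)$ ($j{\left(v \right)} = -9 + \left(v + 3\right) v = -9 + \left(3 + v\right) v = -9 + v \left(3 + v\right)$)
$c = 207$ ($c = \left(-1\right) \left(-207\right) = 207$)
$\left(\left(6846 + 8246\right) - 15164\right) - c = \left(\left(6846 + 8246\right) - 15164\right) - 207 = \left(15092 - 15164\right) - 207 = -72 - 207 = -279$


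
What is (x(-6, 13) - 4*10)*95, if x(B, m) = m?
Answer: -2565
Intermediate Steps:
(x(-6, 13) - 4*10)*95 = (13 - 4*10)*95 = (13 - 40)*95 = -27*95 = -2565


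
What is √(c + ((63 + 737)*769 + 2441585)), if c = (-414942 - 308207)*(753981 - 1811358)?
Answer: √764644176958 ≈ 8.7444e+5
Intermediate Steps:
c = 764641120173 (c = -723149*(-1057377) = 764641120173)
√(c + ((63 + 737)*769 + 2441585)) = √(764641120173 + ((63 + 737)*769 + 2441585)) = √(764641120173 + (800*769 + 2441585)) = √(764641120173 + (615200 + 2441585)) = √(764641120173 + 3056785) = √764644176958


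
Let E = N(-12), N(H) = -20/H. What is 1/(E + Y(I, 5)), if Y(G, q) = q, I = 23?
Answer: 3/20 ≈ 0.15000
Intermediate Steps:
E = 5/3 (E = -20/(-12) = -20*(-1/12) = 5/3 ≈ 1.6667)
1/(E + Y(I, 5)) = 1/(5/3 + 5) = 1/(20/3) = 3/20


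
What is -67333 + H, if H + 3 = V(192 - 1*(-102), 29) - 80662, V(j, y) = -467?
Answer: -148465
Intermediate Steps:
H = -81132 (H = -3 + (-467 - 80662) = -3 - 81129 = -81132)
-67333 + H = -67333 - 81132 = -148465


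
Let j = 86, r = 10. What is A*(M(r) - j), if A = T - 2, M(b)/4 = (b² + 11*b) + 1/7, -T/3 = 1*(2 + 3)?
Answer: -89794/7 ≈ -12828.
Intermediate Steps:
T = -15 (T = -3*(2 + 3) = -3*5 = -15)
M(b) = 4/7 + 4*b² + 44*b (M(b) = 4*((b² + 11*b) + 1/7) = 4*((b² + 11*b) + ⅐) = 4*(⅐ + b² + 11*b) = 4/7 + 4*b² + 44*b)
A = -17 (A = -15 - 2 = -17)
A*(M(r) - j) = -17*((4/7 + 4*10² + 44*10) - 1*86) = -17*((4/7 + 4*100 + 440) - 86) = -17*((4/7 + 400 + 440) - 86) = -17*(5884/7 - 86) = -17*5282/7 = -89794/7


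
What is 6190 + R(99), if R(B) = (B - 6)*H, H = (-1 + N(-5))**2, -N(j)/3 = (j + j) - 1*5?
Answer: 186238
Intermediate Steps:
N(j) = 15 - 6*j (N(j) = -3*((j + j) - 1*5) = -3*(2*j - 5) = -3*(-5 + 2*j) = 15 - 6*j)
H = 1936 (H = (-1 + (15 - 6*(-5)))**2 = (-1 + (15 + 30))**2 = (-1 + 45)**2 = 44**2 = 1936)
R(B) = -11616 + 1936*B (R(B) = (B - 6)*1936 = (-6 + B)*1936 = -11616 + 1936*B)
6190 + R(99) = 6190 + (-11616 + 1936*99) = 6190 + (-11616 + 191664) = 6190 + 180048 = 186238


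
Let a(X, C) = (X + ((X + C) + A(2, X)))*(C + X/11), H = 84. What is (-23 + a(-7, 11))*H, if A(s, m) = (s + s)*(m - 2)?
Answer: -394716/11 ≈ -35883.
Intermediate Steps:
A(s, m) = 2*s*(-2 + m) (A(s, m) = (2*s)*(-2 + m) = 2*s*(-2 + m))
a(X, C) = (C + X/11)*(-8 + C + 6*X) (a(X, C) = (X + ((X + C) + 2*2*(-2 + X)))*(C + X/11) = (X + ((C + X) + (-8 + 4*X)))*(C + X*(1/11)) = (X + (-8 + C + 5*X))*(C + X/11) = (-8 + C + 6*X)*(C + X/11) = (C + X/11)*(-8 + C + 6*X))
(-23 + a(-7, 11))*H = (-23 + (11² - 8*11 - 8/11*(-7) + (6/11)*(-7)² + (67/11)*11*(-7)))*84 = (-23 + (121 - 88 + 56/11 + (6/11)*49 - 469))*84 = (-23 + (121 - 88 + 56/11 + 294/11 - 469))*84 = (-23 - 4446/11)*84 = -4699/11*84 = -394716/11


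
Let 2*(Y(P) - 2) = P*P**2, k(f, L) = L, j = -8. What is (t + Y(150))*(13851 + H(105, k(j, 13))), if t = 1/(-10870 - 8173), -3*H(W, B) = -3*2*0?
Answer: 445103278202835/19043 ≈ 2.3374e+10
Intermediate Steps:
Y(P) = 2 + P**3/2 (Y(P) = 2 + (P*P**2)/2 = 2 + P**3/2)
H(W, B) = 0 (H(W, B) = -(-3*2)*0/3 = -(-2)*0 = -1/3*0 = 0)
t = -1/19043 (t = 1/(-19043) = -1/19043 ≈ -5.2513e-5)
(t + Y(150))*(13851 + H(105, k(j, 13))) = (-1/19043 + (2 + (1/2)*150**3))*(13851 + 0) = (-1/19043 + (2 + (1/2)*3375000))*13851 = (-1/19043 + (2 + 1687500))*13851 = (-1/19043 + 1687502)*13851 = (32135100585/19043)*13851 = 445103278202835/19043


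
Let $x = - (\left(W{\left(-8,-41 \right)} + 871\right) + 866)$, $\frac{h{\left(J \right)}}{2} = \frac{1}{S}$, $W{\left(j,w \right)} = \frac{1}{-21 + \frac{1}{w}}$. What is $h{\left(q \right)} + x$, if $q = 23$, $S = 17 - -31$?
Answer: $- \frac{17966605}{10344} \approx -1736.9$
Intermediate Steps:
$S = 48$ ($S = 17 + 31 = 48$)
$h{\left(J \right)} = \frac{1}{24}$ ($h{\left(J \right)} = \frac{2}{48} = 2 \cdot \frac{1}{48} = \frac{1}{24}$)
$x = - \frac{1497253}{862}$ ($x = - (\left(\left(-1\right) \left(-41\right) \frac{1}{-1 + 21 \left(-41\right)} + 871\right) + 866) = - (\left(\left(-1\right) \left(-41\right) \frac{1}{-1 - 861} + 871\right) + 866) = - (\left(\left(-1\right) \left(-41\right) \frac{1}{-862} + 871\right) + 866) = - (\left(\left(-1\right) \left(-41\right) \left(- \frac{1}{862}\right) + 871\right) + 866) = - (\left(- \frac{41}{862} + 871\right) + 866) = - (\frac{750761}{862} + 866) = \left(-1\right) \frac{1497253}{862} = - \frac{1497253}{862} \approx -1737.0$)
$h{\left(q \right)} + x = \frac{1}{24} - \frac{1497253}{862} = - \frac{17966605}{10344}$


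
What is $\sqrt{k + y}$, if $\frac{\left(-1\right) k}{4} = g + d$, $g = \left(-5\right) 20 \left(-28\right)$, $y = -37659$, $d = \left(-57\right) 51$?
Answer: $i \sqrt{37231} \approx 192.95 i$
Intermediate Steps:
$d = -2907$
$g = 2800$ ($g = \left(-100\right) \left(-28\right) = 2800$)
$k = 428$ ($k = - 4 \left(2800 - 2907\right) = \left(-4\right) \left(-107\right) = 428$)
$\sqrt{k + y} = \sqrt{428 - 37659} = \sqrt{-37231} = i \sqrt{37231}$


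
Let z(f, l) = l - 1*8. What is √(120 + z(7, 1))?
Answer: √113 ≈ 10.630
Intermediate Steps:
z(f, l) = -8 + l (z(f, l) = l - 8 = -8 + l)
√(120 + z(7, 1)) = √(120 + (-8 + 1)) = √(120 - 7) = √113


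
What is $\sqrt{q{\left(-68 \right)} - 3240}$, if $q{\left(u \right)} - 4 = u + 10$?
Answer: $3 i \sqrt{366} \approx 57.393 i$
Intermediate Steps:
$q{\left(u \right)} = 14 + u$ ($q{\left(u \right)} = 4 + \left(u + 10\right) = 4 + \left(10 + u\right) = 14 + u$)
$\sqrt{q{\left(-68 \right)} - 3240} = \sqrt{\left(14 - 68\right) - 3240} = \sqrt{-54 - 3240} = \sqrt{-3294} = 3 i \sqrt{366}$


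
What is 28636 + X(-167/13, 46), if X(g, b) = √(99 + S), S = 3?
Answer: 28636 + √102 ≈ 28646.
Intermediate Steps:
X(g, b) = √102 (X(g, b) = √(99 + 3) = √102)
28636 + X(-167/13, 46) = 28636 + √102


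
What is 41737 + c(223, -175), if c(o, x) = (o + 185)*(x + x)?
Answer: -101063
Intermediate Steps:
c(o, x) = 2*x*(185 + o) (c(o, x) = (185 + o)*(2*x) = 2*x*(185 + o))
41737 + c(223, -175) = 41737 + 2*(-175)*(185 + 223) = 41737 + 2*(-175)*408 = 41737 - 142800 = -101063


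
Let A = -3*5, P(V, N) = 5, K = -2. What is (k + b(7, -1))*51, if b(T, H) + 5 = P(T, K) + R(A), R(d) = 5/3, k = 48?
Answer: 2533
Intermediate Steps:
A = -15
R(d) = 5/3 (R(d) = 5*(⅓) = 5/3)
b(T, H) = 5/3 (b(T, H) = -5 + (5 + 5/3) = -5 + 20/3 = 5/3)
(k + b(7, -1))*51 = (48 + 5/3)*51 = (149/3)*51 = 2533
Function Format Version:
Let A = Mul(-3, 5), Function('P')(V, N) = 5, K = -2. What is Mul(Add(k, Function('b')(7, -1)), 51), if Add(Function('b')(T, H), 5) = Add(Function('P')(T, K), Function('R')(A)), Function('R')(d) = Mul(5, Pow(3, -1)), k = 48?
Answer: 2533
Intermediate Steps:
A = -15
Function('R')(d) = Rational(5, 3) (Function('R')(d) = Mul(5, Rational(1, 3)) = Rational(5, 3))
Function('b')(T, H) = Rational(5, 3) (Function('b')(T, H) = Add(-5, Add(5, Rational(5, 3))) = Add(-5, Rational(20, 3)) = Rational(5, 3))
Mul(Add(k, Function('b')(7, -1)), 51) = Mul(Add(48, Rational(5, 3)), 51) = Mul(Rational(149, 3), 51) = 2533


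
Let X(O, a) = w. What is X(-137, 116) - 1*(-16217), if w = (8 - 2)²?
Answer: 16253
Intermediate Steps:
w = 36 (w = 6² = 36)
X(O, a) = 36
X(-137, 116) - 1*(-16217) = 36 - 1*(-16217) = 36 + 16217 = 16253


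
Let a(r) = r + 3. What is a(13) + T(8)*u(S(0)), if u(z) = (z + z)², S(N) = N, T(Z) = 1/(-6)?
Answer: 16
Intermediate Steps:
a(r) = 3 + r
T(Z) = -⅙
u(z) = 4*z² (u(z) = (2*z)² = 4*z²)
a(13) + T(8)*u(S(0)) = (3 + 13) - 2*0²/3 = 16 - 2*0/3 = 16 - ⅙*0 = 16 + 0 = 16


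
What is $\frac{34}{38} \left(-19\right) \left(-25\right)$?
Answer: $425$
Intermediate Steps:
$\frac{34}{38} \left(-19\right) \left(-25\right) = 34 \cdot \frac{1}{38} \left(-19\right) \left(-25\right) = \frac{17}{19} \left(-19\right) \left(-25\right) = \left(-17\right) \left(-25\right) = 425$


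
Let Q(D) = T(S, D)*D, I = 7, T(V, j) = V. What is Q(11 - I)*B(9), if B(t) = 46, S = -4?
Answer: -736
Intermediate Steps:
Q(D) = -4*D
Q(11 - I)*B(9) = -4*(11 - 1*7)*46 = -4*(11 - 7)*46 = -4*4*46 = -16*46 = -736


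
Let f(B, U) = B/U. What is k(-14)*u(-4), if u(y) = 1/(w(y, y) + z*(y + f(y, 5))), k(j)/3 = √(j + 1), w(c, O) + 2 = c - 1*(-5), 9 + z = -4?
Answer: 15*I*√13/307 ≈ 0.17617*I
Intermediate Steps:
z = -13 (z = -9 - 4 = -13)
w(c, O) = 3 + c (w(c, O) = -2 + (c - 1*(-5)) = -2 + (c + 5) = -2 + (5 + c) = 3 + c)
k(j) = 3*√(1 + j) (k(j) = 3*√(j + 1) = 3*√(1 + j))
u(y) = 1/(3 - 73*y/5) (u(y) = 1/((3 + y) - 13*(y + y/5)) = 1/((3 + y) - 78*y/5) = 1/(3 - 73*y/5))
k(-14)*u(-4) = (3*√(1 - 14))*(5/(15 - 73*(-4))) = (3*√(-13))*(5/(15 + 292)) = (3*(I*√13))*(5/307) = (3*I*√13)*(5*(1/307)) = (3*I*√13)*(5/307) = 15*I*√13/307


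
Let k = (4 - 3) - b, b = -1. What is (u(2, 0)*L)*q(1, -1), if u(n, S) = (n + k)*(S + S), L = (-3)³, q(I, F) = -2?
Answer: 0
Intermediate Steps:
L = -27
k = 2 (k = (4 - 3) - 1*(-1) = 1 + 1 = 2)
u(n, S) = 2*S*(2 + n) (u(n, S) = (n + 2)*(S + S) = (2 + n)*(2*S) = 2*S*(2 + n))
(u(2, 0)*L)*q(1, -1) = ((2*0*(2 + 2))*(-27))*(-2) = ((2*0*4)*(-27))*(-2) = (0*(-27))*(-2) = 0*(-2) = 0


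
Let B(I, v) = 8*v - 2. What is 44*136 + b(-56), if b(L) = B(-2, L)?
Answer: 5534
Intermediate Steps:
B(I, v) = -2 + 8*v
b(L) = -2 + 8*L
44*136 + b(-56) = 44*136 + (-2 + 8*(-56)) = 5984 + (-2 - 448) = 5984 - 450 = 5534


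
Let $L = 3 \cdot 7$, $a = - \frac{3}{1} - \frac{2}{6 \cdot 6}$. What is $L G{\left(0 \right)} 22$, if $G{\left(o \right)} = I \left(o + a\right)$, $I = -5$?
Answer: $\frac{21175}{3} \approx 7058.3$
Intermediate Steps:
$a = - \frac{55}{18}$ ($a = \left(-3\right) 1 - \frac{2}{36} = -3 - \frac{1}{18} = - \frac{55}{18} \approx -3.0556$)
$L = 21$
$G{\left(o \right)} = \frac{275}{18} - 5 o$ ($G{\left(o \right)} = - 5 \left(o - \frac{55}{18}\right) = - 5 \left(- \frac{55}{18} + o\right) = \frac{275}{18} - 5 o$)
$L G{\left(0 \right)} 22 = 21 \left(\frac{275}{18} - 0\right) 22 = 21 \left(\frac{275}{18} + 0\right) 22 = 21 \cdot \frac{275}{18} \cdot 22 = \frac{1925}{6} \cdot 22 = \frac{21175}{3}$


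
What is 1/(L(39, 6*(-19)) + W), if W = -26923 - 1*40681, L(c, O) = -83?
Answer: -1/67687 ≈ -1.4774e-5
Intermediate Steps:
W = -67604 (W = -26923 - 40681 = -67604)
1/(L(39, 6*(-19)) + W) = 1/(-83 - 67604) = 1/(-67687) = -1/67687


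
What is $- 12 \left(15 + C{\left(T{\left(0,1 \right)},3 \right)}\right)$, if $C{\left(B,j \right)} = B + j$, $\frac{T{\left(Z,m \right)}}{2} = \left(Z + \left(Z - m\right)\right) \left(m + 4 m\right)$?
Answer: $-96$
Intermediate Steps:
$T{\left(Z,m \right)} = 10 m \left(- m + 2 Z\right)$ ($T{\left(Z,m \right)} = 2 \left(Z + \left(Z - m\right)\right) \left(m + 4 m\right) = 2 \left(- m + 2 Z\right) 5 m = 2 \cdot 5 m \left(- m + 2 Z\right) = 10 m \left(- m + 2 Z\right)$)
$- 12 \left(15 + C{\left(T{\left(0,1 \right)},3 \right)}\right) = - 12 \left(15 + \left(10 \cdot 1 \left(\left(-1\right) 1 + 2 \cdot 0\right) + 3\right)\right) = - 12 \left(15 + \left(10 \cdot 1 \left(-1 + 0\right) + 3\right)\right) = - 12 \left(15 + \left(10 \cdot 1 \left(-1\right) + 3\right)\right) = - 12 \left(15 + \left(-10 + 3\right)\right) = - 12 \left(15 - 7\right) = \left(-12\right) 8 = -96$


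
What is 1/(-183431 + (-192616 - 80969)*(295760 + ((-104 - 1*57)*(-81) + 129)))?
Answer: -1/84518797481 ≈ -1.1832e-11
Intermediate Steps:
1/(-183431 + (-192616 - 80969)*(295760 + ((-104 - 1*57)*(-81) + 129))) = 1/(-183431 - 273585*(295760 + ((-104 - 57)*(-81) + 129))) = 1/(-183431 - 273585*(295760 + (-161*(-81) + 129))) = 1/(-183431 - 273585*(295760 + (13041 + 129))) = 1/(-183431 - 273585*(295760 + 13170)) = 1/(-183431 - 273585*308930) = 1/(-183431 - 84518614050) = 1/(-84518797481) = -1/84518797481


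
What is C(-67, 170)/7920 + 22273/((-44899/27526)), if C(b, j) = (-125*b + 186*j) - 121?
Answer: -2426927776717/177800040 ≈ -13650.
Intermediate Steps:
C(b, j) = -121 - 125*b + 186*j
C(-67, 170)/7920 + 22273/((-44899/27526)) = (-121 - 125*(-67) + 186*170)/7920 + 22273/((-44899/27526)) = (-121 + 8375 + 31620)*(1/7920) + 22273/((-44899*1/27526)) = 39874*(1/7920) + 22273/(-44899/27526) = 19937/3960 + 22273*(-27526/44899) = 19937/3960 - 613086598/44899 = -2426927776717/177800040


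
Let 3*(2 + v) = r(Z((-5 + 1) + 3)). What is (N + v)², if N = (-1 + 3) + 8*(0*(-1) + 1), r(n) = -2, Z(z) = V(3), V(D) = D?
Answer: 484/9 ≈ 53.778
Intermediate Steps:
Z(z) = 3
N = 10 (N = 2 + 8*(0 + 1) = 2 + 8*1 = 2 + 8 = 10)
v = -8/3 (v = -2 + (⅓)*(-2) = -2 - ⅔ = -8/3 ≈ -2.6667)
(N + v)² = (10 - 8/3)² = (22/3)² = 484/9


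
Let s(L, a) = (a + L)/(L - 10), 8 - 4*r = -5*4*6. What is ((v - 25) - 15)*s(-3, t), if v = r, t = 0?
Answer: -24/13 ≈ -1.8462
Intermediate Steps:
r = 32 (r = 2 - (-5*4)*6/4 = 2 - (-5)*6 = 2 - ¼*(-120) = 2 + 30 = 32)
v = 32
s(L, a) = (L + a)/(-10 + L)
((v - 25) - 15)*s(-3, t) = ((32 - 25) - 15)*((-3 + 0)/(-10 - 3)) = (7 - 15)*(-3/(-13)) = -(-8)*(-3)/13 = -8*3/13 = -24/13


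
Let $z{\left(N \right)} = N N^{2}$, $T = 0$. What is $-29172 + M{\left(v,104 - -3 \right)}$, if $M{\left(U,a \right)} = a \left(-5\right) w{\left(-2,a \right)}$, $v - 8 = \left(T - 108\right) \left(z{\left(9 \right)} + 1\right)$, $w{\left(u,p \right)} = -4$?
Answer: $-27032$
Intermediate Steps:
$z{\left(N \right)} = N^{3}$
$v = -78832$ ($v = 8 + \left(0 - 108\right) \left(9^{3} + 1\right) = 8 - 108 \left(729 + 1\right) = 8 - 78840 = -78832$)
$M{\left(U,a \right)} = 20 a$ ($M{\left(U,a \right)} = a \left(-5\right) \left(-4\right) = - 5 a \left(-4\right) = 20 a$)
$-29172 + M{\left(v,104 - -3 \right)} = -29172 + 20 \left(104 - -3\right) = -29172 + 20 \left(104 + 3\right) = -29172 + 20 \cdot 107 = -29172 + 2140 = -27032$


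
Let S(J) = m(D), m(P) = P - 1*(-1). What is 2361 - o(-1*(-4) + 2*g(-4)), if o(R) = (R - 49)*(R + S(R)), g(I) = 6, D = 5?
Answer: 3087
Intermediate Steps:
m(P) = 1 + P (m(P) = P + 1 = 1 + P)
S(J) = 6 (S(J) = 1 + 5 = 6)
o(R) = (-49 + R)*(6 + R) (o(R) = (R - 49)*(R + 6) = (-49 + R)*(6 + R))
2361 - o(-1*(-4) + 2*g(-4)) = 2361 - (-294 + (-1*(-4) + 2*6)**2 - 43*(-1*(-4) + 2*6)) = 2361 - (-294 + (4 + 12)**2 - 43*(4 + 12)) = 2361 - (-294 + 16**2 - 43*16) = 2361 - (-294 + 256 - 688) = 2361 - 1*(-726) = 2361 + 726 = 3087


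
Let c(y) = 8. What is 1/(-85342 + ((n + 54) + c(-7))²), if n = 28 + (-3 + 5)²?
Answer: -1/76506 ≈ -1.3071e-5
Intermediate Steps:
n = 32 (n = 28 + 2² = 28 + 4 = 32)
1/(-85342 + ((n + 54) + c(-7))²) = 1/(-85342 + ((32 + 54) + 8)²) = 1/(-85342 + (86 + 8)²) = 1/(-85342 + 94²) = 1/(-85342 + 8836) = 1/(-76506) = -1/76506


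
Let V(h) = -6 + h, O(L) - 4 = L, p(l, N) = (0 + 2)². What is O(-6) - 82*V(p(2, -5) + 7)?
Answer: -412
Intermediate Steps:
p(l, N) = 4 (p(l, N) = 2² = 4)
O(L) = 4 + L
O(-6) - 82*V(p(2, -5) + 7) = (4 - 6) - 82*(-6 + (4 + 7)) = -2 - 82*(-6 + 11) = -2 - 82*5 = -2 - 410 = -412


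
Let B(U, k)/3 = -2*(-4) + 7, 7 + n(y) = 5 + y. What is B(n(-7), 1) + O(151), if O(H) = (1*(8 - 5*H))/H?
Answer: 6048/151 ≈ 40.053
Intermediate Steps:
n(y) = -2 + y (n(y) = -7 + (5 + y) = -2 + y)
B(U, k) = 45 (B(U, k) = 3*(-2*(-4) + 7) = 3*(8 + 7) = 3*15 = 45)
O(H) = (8 - 5*H)/H
B(n(-7), 1) + O(151) = 45 + (-5 + 8/151) = 45 - 747/151 = 6048/151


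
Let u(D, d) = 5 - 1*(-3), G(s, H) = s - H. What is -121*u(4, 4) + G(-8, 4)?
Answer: -980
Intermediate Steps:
u(D, d) = 8 (u(D, d) = 5 + 3 = 8)
-121*u(4, 4) + G(-8, 4) = -121*8 + (-8 - 1*4) = -968 + (-8 - 4) = -968 - 12 = -980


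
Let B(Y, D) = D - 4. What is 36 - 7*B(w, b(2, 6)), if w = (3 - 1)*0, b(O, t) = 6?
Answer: 22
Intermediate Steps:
w = 0 (w = 2*0 = 0)
B(Y, D) = -4 + D
36 - 7*B(w, b(2, 6)) = 36 - 7*(-4 + 6) = 36 - 7*2 = 36 - 14 = 22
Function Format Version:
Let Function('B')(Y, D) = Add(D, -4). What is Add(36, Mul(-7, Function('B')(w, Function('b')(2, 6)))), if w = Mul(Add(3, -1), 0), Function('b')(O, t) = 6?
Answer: 22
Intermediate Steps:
w = 0 (w = Mul(2, 0) = 0)
Function('B')(Y, D) = Add(-4, D)
Add(36, Mul(-7, Function('B')(w, Function('b')(2, 6)))) = Add(36, Mul(-7, Add(-4, 6))) = Add(36, Mul(-7, 2)) = Add(36, -14) = 22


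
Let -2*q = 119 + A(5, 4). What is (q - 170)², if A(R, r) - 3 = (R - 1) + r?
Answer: 55225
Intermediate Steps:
A(R, r) = 2 + R + r (A(R, r) = 3 + ((R - 1) + r) = 3 + ((-1 + R) + r) = 3 + (-1 + R + r) = 2 + R + r)
q = -65 (q = -(119 + (2 + 5 + 4))/2 = -(119 + 11)/2 = -½*130 = -65)
(q - 170)² = (-65 - 170)² = (-235)² = 55225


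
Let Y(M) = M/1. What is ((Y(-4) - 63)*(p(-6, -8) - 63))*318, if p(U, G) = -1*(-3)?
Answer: 1278360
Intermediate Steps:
p(U, G) = 3
Y(M) = M (Y(M) = M*1 = M)
((Y(-4) - 63)*(p(-6, -8) - 63))*318 = ((-4 - 63)*(3 - 63))*318 = -67*(-60)*318 = 4020*318 = 1278360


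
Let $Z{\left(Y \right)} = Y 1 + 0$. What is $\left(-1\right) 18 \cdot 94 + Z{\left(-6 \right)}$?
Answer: $-1698$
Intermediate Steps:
$Z{\left(Y \right)} = Y$ ($Z{\left(Y \right)} = Y + 0 = Y$)
$\left(-1\right) 18 \cdot 94 + Z{\left(-6 \right)} = \left(-1\right) 18 \cdot 94 - 6 = \left(-18\right) 94 - 6 = -1692 - 6 = -1698$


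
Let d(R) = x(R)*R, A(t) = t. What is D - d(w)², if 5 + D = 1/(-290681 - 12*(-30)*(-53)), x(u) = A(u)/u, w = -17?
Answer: -91069735/309761 ≈ -294.00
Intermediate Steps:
x(u) = 1 (x(u) = u/u = 1)
D = -1548806/309761 (D = -5 + 1/(-290681 - 12*(-30)*(-53)) = -5 + 1/(-290681 + 360*(-53)) = -5 + 1/(-290681 - 19080) = -5 + 1/(-309761) = -5 - 1/309761 = -1548806/309761 ≈ -5.0000)
d(R) = R (d(R) = 1*R = R)
D - d(w)² = -1548806/309761 - 1*(-17)² = -1548806/309761 - 1*289 = -1548806/309761 - 289 = -91069735/309761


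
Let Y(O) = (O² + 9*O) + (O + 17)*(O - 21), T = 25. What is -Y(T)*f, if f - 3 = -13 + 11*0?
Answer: 10180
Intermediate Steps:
f = -10 (f = 3 + (-13 + 11*0) = 3 + (-13 + 0) = 3 - 13 = -10)
Y(O) = O² + 9*O + (-21 + O)*(17 + O) (Y(O) = (O² + 9*O) + (17 + O)*(-21 + O) = (O² + 9*O) + (-21 + O)*(17 + O) = O² + 9*O + (-21 + O)*(17 + O))
-Y(T)*f = -(-357 + 2*25² + 5*25)*(-10) = -(-357 + 2*625 + 125)*(-10) = -(-357 + 1250 + 125)*(-10) = -1018*(-10) = -1*(-10180) = 10180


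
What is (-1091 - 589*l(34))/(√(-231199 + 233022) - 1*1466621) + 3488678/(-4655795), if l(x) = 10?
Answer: -7456398412421618809/10014508687171665310 + 6981*√1823/2150977155818 ≈ -0.74456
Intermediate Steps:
(-1091 - 589*l(34))/(√(-231199 + 233022) - 1*1466621) + 3488678/(-4655795) = (-1091 - 589*10)/(√(-231199 + 233022) - 1*1466621) + 3488678/(-4655795) = (-1091 - 5890)/(√1823 - 1466621) + 3488678*(-1/4655795) = -6981/(-1466621 + √1823) - 3488678/4655795 = -3488678/4655795 - 6981/(-1466621 + √1823)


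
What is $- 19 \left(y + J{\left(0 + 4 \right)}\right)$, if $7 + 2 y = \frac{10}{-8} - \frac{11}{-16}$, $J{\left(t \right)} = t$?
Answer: $- \frac{133}{32} \approx -4.1563$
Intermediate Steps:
$y = - \frac{121}{32}$ ($y = - \frac{7}{2} + \frac{\frac{10}{-8} - \frac{11}{-16}}{2} = - \frac{7}{2} + \frac{10 \left(- \frac{1}{8}\right) - - \frac{11}{16}}{2} = - \frac{7}{2} + \frac{- \frac{5}{4} + \frac{11}{16}}{2} = - \frac{7}{2} + \frac{1}{2} \left(- \frac{9}{16}\right) = - \frac{7}{2} - \frac{9}{32} = - \frac{121}{32} \approx -3.7813$)
$- 19 \left(y + J{\left(0 + 4 \right)}\right) = - 19 \left(- \frac{121}{32} + \left(0 + 4\right)\right) = - 19 \left(- \frac{121}{32} + 4\right) = \left(-19\right) \frac{7}{32} = - \frac{133}{32}$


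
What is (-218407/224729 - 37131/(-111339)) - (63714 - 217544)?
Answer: 1282993389335752/8340367377 ≈ 1.5383e+5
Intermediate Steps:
(-218407/224729 - 37131/(-111339)) - (63714 - 217544) = (-218407*1/224729 - 37131*(-1/111339)) - 1*(-153830) = (-218407/224729 + 12377/37113) + 153830 = -5324268158/8340367377 + 153830 = 1282993389335752/8340367377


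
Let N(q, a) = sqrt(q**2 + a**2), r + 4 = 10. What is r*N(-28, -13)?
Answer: 6*sqrt(953) ≈ 185.22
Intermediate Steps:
r = 6 (r = -4 + 10 = 6)
N(q, a) = sqrt(a**2 + q**2)
r*N(-28, -13) = 6*sqrt((-13)**2 + (-28)**2) = 6*sqrt(169 + 784) = 6*sqrt(953)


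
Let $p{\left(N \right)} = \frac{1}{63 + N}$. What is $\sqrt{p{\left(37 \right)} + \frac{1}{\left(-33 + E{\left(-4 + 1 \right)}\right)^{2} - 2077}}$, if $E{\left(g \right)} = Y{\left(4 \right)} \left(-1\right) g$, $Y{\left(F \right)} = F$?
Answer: $\frac{4 \sqrt{2454}}{2045} \approx 0.096896$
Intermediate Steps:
$E{\left(g \right)} = - 4 g$ ($E{\left(g \right)} = 4 \left(-1\right) g = - 4 g$)
$\sqrt{p{\left(37 \right)} + \frac{1}{\left(-33 + E{\left(-4 + 1 \right)}\right)^{2} - 2077}} = \sqrt{\frac{1}{63 + 37} + \frac{1}{\left(-33 - 4 \left(-4 + 1\right)\right)^{2} - 2077}} = \sqrt{\frac{1}{100} + \frac{1}{\left(-33 - -12\right)^{2} - 2077}} = \sqrt{\frac{1}{100} + \frac{1}{\left(-33 + 12\right)^{2} - 2077}} = \sqrt{\frac{1}{100} + \frac{1}{\left(-21\right)^{2} - 2077}} = \sqrt{\frac{1}{100} + \frac{1}{441 - 2077}} = \sqrt{\frac{1}{100} + \frac{1}{-1636}} = \sqrt{\frac{1}{100} - \frac{1}{1636}} = \sqrt{\frac{96}{10225}} = \frac{4 \sqrt{2454}}{2045}$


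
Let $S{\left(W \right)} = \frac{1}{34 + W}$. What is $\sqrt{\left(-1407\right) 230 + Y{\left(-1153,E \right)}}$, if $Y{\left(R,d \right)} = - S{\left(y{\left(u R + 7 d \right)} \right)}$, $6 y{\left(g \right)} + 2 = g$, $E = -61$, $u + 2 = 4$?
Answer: $\frac{2 i \sqrt{518258256006}}{2531} \approx 568.87 i$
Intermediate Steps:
$u = 2$ ($u = -2 + 4 = 2$)
$y{\left(g \right)} = - \frac{1}{3} + \frac{g}{6}$
$Y{\left(R,d \right)} = - \frac{1}{\frac{101}{3} + \frac{R}{3} + \frac{7 d}{6}}$ ($Y{\left(R,d \right)} = - \frac{1}{34 + \left(- \frac{1}{3} + \frac{2 R + 7 d}{6}\right)} = - \frac{1}{34 - \left(\frac{1}{3} - \frac{7 d}{6} - \frac{R}{3}\right)} = - \frac{1}{34 + \left(- \frac{1}{3} + \frac{R}{3} + \frac{7 d}{6}\right)} = - \frac{1}{\frac{101}{3} + \frac{R}{3} + \frac{7 d}{6}}$)
$\sqrt{\left(-1407\right) 230 + Y{\left(-1153,E \right)}} = \sqrt{\left(-1407\right) 230 - \frac{6}{202 + 2 \left(-1153\right) + 7 \left(-61\right)}} = \sqrt{-323610 - \frac{6}{202 - 2306 - 427}} = \sqrt{-323610 - \frac{6}{-2531}} = \sqrt{-323610 - - \frac{6}{2531}} = \sqrt{-323610 + \frac{6}{2531}} = \sqrt{- \frac{819056904}{2531}} = \frac{2 i \sqrt{518258256006}}{2531}$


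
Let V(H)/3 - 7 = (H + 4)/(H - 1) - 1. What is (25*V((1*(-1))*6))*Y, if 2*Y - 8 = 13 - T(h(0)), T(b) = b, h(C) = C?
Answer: 4950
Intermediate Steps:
V(H) = 18 + 3*(4 + H)/(-1 + H) (V(H) = 21 + 3*((H + 4)/(H - 1) - 1) = 21 + 3*((4 + H)/(-1 + H) - 1) = 21 + 3*(-1 + (4 + H)/(-1 + H)) = 21 + (-3 + 3*(4 + H)/(-1 + H)) = 18 + 3*(4 + H)/(-1 + H))
Y = 21/2 (Y = 4 + (13 - 1*0)/2 = 4 + (13 + 0)/2 = 4 + (½)*13 = 4 + 13/2 = 21/2 ≈ 10.500)
(25*V((1*(-1))*6))*Y = (25*(3*(-2 + 7*((1*(-1))*6))/(-1 + (1*(-1))*6)))*(21/2) = (25*(3*(-2 + 7*(-1*6))/(-1 - 1*6)))*(21/2) = (25*(3*(-2 + 7*(-6))/(-1 - 6)))*(21/2) = (25*(3*(-2 - 42)/(-7)))*(21/2) = (25*(3*(-⅐)*(-44)))*(21/2) = (25*(132/7))*(21/2) = (3300/7)*(21/2) = 4950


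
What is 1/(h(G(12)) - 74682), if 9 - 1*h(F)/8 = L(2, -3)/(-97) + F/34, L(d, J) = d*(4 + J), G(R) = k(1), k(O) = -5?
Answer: -1649/123029678 ≈ -1.3403e-5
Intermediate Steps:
G(R) = -5
h(F) = 7000/97 - 4*F/17 (h(F) = 72 - 8*((2*(4 - 3))/(-97) + F/34) = 72 - 8*((2*1)*(-1/97) + F*(1/34)) = 72 - 8*(2*(-1/97) + F/34) = 72 - 8*(-2/97 + F/34) = 72 + (16/97 - 4*F/17) = 7000/97 - 4*F/17)
1/(h(G(12)) - 74682) = 1/((7000/97 - 4/17*(-5)) - 74682) = 1/((7000/97 + 20/17) - 74682) = 1/(120940/1649 - 74682) = 1/(-123029678/1649) = -1649/123029678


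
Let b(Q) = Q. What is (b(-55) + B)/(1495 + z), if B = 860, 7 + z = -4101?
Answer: -805/2613 ≈ -0.30807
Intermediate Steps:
z = -4108 (z = -7 - 4101 = -4108)
(b(-55) + B)/(1495 + z) = (-55 + 860)/(1495 - 4108) = 805/(-2613) = 805*(-1/2613) = -805/2613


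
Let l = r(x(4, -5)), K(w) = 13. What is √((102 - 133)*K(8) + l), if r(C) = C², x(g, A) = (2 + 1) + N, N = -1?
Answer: I*√399 ≈ 19.975*I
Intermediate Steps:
x(g, A) = 2 (x(g, A) = (2 + 1) - 1 = 3 - 1 = 2)
l = 4 (l = 2² = 4)
√((102 - 133)*K(8) + l) = √((102 - 133)*13 + 4) = √(-31*13 + 4) = √(-403 + 4) = √(-399) = I*√399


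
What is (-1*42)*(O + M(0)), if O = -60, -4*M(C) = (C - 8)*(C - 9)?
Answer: 3276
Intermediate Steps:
M(C) = -(-9 + C)*(-8 + C)/4 (M(C) = -(C - 8)*(C - 9)/4 = -(-8 + C)*(-9 + C)/4 = -(-9 + C)*(-8 + C)/4)
(-1*42)*(O + M(0)) = (-1*42)*(-60 + (-18 - ¼*0² + (17/4)*0)) = -42*(-60 + (-18 - ¼*0 + 0)) = -42*(-60 + (-18 + 0 + 0)) = -42*(-60 - 18) = -42*(-78) = 3276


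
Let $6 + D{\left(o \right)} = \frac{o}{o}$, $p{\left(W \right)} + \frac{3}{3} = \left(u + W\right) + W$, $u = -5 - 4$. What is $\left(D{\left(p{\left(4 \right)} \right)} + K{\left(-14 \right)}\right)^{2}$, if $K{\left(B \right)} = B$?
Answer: $361$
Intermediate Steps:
$u = -9$
$p{\left(W \right)} = -10 + 2 W$ ($p{\left(W \right)} = -1 + \left(\left(-9 + W\right) + W\right) = -1 + \left(-9 + 2 W\right) = -10 + 2 W$)
$D{\left(o \right)} = -5$ ($D{\left(o \right)} = -6 + \frac{o}{o} = -6 + 1 = -5$)
$\left(D{\left(p{\left(4 \right)} \right)} + K{\left(-14 \right)}\right)^{2} = \left(-5 - 14\right)^{2} = \left(-19\right)^{2} = 361$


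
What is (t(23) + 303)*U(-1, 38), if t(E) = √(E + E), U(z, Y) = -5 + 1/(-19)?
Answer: -29088/19 - 96*√46/19 ≈ -1565.2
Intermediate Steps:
U(z, Y) = -96/19 (U(z, Y) = -5 - 1/19 = -96/19)
t(E) = √2*√E (t(E) = √(2*E) = √2*√E)
(t(23) + 303)*U(-1, 38) = (√2*√23 + 303)*(-96/19) = (√46 + 303)*(-96/19) = (303 + √46)*(-96/19) = -29088/19 - 96*√46/19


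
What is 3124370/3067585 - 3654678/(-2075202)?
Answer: 589824476179/212195284239 ≈ 2.7796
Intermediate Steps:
3124370/3067585 - 3654678/(-2075202) = 3124370*(1/3067585) - 3654678*(-1/2075202) = 624874/613517 + 609113/345867 = 589824476179/212195284239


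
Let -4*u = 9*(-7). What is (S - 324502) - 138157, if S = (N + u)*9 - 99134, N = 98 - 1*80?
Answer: -2245957/4 ≈ -5.6149e+5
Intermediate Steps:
u = 63/4 (u = -9*(-7)/4 = -¼*(-63) = 63/4 ≈ 15.750)
N = 18 (N = 98 - 80 = 18)
S = -395321/4 (S = (18 + 63/4)*9 - 99134 = (135/4)*9 - 99134 = 1215/4 - 99134 = -395321/4 ≈ -98830.)
(S - 324502) - 138157 = (-395321/4 - 324502) - 138157 = -1693329/4 - 138157 = -2245957/4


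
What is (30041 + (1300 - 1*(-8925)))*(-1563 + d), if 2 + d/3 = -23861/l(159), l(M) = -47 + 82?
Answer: -5093568468/35 ≈ -1.4553e+8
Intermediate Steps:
l(M) = 35
d = -71793/35 (d = -6 + 3*(-23861/35) = -6 - 71583/35 = -71793/35 ≈ -2051.2)
(30041 + (1300 - 1*(-8925)))*(-1563 + d) = (30041 + (1300 - 1*(-8925)))*(-1563 - 71793/35) = (30041 + (1300 + 8925))*(-126498/35) = (30041 + 10225)*(-126498/35) = 40266*(-126498/35) = -5093568468/35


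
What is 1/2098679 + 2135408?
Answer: 4481535926033/2098679 ≈ 2.1354e+6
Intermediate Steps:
1/2098679 + 2135408 = 4481535926033/2098679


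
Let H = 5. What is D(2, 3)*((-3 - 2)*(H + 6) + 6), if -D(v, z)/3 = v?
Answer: 294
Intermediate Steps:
D(v, z) = -3*v
D(2, 3)*((-3 - 2)*(H + 6) + 6) = (-3*2)*((-3 - 2)*(5 + 6) + 6) = -6*(-5*11 + 6) = -6*(-55 + 6) = -6*(-49) = 294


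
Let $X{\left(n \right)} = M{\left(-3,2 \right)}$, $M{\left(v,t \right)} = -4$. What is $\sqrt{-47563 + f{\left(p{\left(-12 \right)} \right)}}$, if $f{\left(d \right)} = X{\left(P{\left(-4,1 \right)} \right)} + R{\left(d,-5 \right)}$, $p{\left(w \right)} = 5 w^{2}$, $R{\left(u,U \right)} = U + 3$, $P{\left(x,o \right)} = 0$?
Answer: $i \sqrt{47569} \approx 218.1 i$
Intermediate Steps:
$X{\left(n \right)} = -4$
$R{\left(u,U \right)} = 3 + U$
$f{\left(d \right)} = -6$ ($f{\left(d \right)} = -4 + \left(3 - 5\right) = -4 - 2 = -6$)
$\sqrt{-47563 + f{\left(p{\left(-12 \right)} \right)}} = \sqrt{-47563 - 6} = \sqrt{-47569} = i \sqrt{47569}$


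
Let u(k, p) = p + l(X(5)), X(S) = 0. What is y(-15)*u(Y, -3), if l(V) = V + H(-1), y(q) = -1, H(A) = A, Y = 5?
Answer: 4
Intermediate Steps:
l(V) = -1 + V (l(V) = V - 1 = -1 + V)
u(k, p) = -1 + p (u(k, p) = p + (-1 + 0) = p - 1 = -1 + p)
y(-15)*u(Y, -3) = -(-1 - 3) = -1*(-4) = 4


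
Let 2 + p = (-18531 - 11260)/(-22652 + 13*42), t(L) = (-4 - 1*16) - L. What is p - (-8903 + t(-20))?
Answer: 196795297/22106 ≈ 8902.3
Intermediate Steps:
t(L) = -20 - L (t(L) = (-4 - 16) - L = -20 - L)
p = -14421/22106 (p = -2 + (-18531 - 11260)/(-22652 + 13*42) = -2 - 29791/(-22652 + 546) = -2 - 29791/(-22106) = -2 - 29791*(-1/22106) = -2 + 29791/22106 = -14421/22106 ≈ -0.65236)
p - (-8903 + t(-20)) = -14421/22106 - (-8903 + (-20 - 1*(-20))) = -14421/22106 - (-8903 + (-20 + 20)) = -14421/22106 - (-8903 + 0) = -14421/22106 - 1*(-8903) = -14421/22106 + 8903 = 196795297/22106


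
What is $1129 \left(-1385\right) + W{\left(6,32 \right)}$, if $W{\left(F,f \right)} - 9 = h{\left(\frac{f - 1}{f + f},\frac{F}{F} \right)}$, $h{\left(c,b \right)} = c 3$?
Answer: $- \frac{100073891}{64} \approx -1.5637 \cdot 10^{6}$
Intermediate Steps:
$h{\left(c,b \right)} = 3 c$
$W{\left(F,f \right)} = 9 + \frac{3 \left(-1 + f\right)}{2 f}$ ($W{\left(F,f \right)} = 9 + 3 \frac{f - 1}{f + f} = 9 + 3 \frac{-1 + f}{2 f} = 9 + \frac{3 \left(-1 + f\right)}{2 f}$)
$1129 \left(-1385\right) + W{\left(6,32 \right)} = 1129 \left(-1385\right) + \frac{3 \left(-1 + 7 \cdot 32\right)}{2 \cdot 32} = -1563665 + \frac{3}{2} \cdot \frac{1}{32} \left(-1 + 224\right) = -1563665 + \frac{3}{2} \cdot \frac{1}{32} \cdot 223 = -1563665 + \frac{669}{64} = - \frac{100073891}{64}$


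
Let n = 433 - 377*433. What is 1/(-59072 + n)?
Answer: -1/221880 ≈ -4.5069e-6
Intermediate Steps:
n = -162808 (n = 433 - 163241 = -162808)
1/(-59072 + n) = 1/(-59072 - 162808) = 1/(-221880) = -1/221880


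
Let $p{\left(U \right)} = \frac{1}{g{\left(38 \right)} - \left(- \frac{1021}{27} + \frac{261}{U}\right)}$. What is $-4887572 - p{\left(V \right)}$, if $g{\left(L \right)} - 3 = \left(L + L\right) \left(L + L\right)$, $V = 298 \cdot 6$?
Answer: $- \frac{457485707910712}{93601835} \approx -4.8876 \cdot 10^{6}$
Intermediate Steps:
$V = 1788$
$g{\left(L \right)} = 3 + 4 L^{2}$ ($g{\left(L \right)} = 3 + \left(L + L\right) \left(L + L\right) = 3 + 2 L 2 L = 3 + 4 L^{2}$)
$p{\left(U \right)} = \frac{1}{\frac{157054}{27} - \frac{261}{U}}$ ($p{\left(U \right)} = \frac{1}{\left(3 + 4 \cdot 38^{2}\right) - \left(- \frac{1021}{27} + \frac{261}{U}\right)} = \frac{1}{\left(3 + 4 \cdot 1444\right) - \left(- \frac{1021}{27} + \frac{261}{U}\right)} = \frac{1}{\left(3 + 5776\right) + \left(- \frac{261}{U} + \frac{1021}{27}\right)} = \frac{1}{5779 + \left(\frac{1021}{27} - \frac{261}{U}\right)} = \frac{1}{\frac{157054}{27} - \frac{261}{U}}$)
$-4887572 - p{\left(V \right)} = -4887572 - 27 \cdot 1788 \frac{1}{-7047 + 157054 \cdot 1788} = -4887572 - 27 \cdot 1788 \frac{1}{-7047 + 280812552} = -4887572 - 27 \cdot 1788 \cdot \frac{1}{280805505} = -4887572 - \frac{16092}{93601835} = - \frac{457485707910712}{93601835}$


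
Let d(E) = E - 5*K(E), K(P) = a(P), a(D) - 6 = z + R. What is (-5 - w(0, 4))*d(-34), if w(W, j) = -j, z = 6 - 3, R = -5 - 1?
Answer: 49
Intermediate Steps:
R = -6
z = 3
a(D) = 3 (a(D) = 6 + (3 - 6) = 6 - 3 = 3)
K(P) = 3
d(E) = -15 + E (d(E) = E - 5*3 = E - 15 = -15 + E)
(-5 - w(0, 4))*d(-34) = (-5 - (-1)*4)*(-15 - 34) = (-5 - 1*(-4))*(-49) = (-5 + 4)*(-49) = -1*(-49) = 49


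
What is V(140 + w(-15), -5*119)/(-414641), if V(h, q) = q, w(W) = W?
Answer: 595/414641 ≈ 0.0014350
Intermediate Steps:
V(140 + w(-15), -5*119)/(-414641) = -5*119/(-414641) = -595*(-1/414641) = 595/414641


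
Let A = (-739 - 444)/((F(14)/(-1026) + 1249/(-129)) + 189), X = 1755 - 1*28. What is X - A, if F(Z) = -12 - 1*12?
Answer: 2286086591/1318696 ≈ 1733.6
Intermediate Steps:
F(Z) = -24 (F(Z) = -12 - 12 = -24)
X = 1727 (X = 1755 - 28 = 1727)
A = -8698599/1318696 (A = (-739 - 444)/((-24/(-1026) + 1249/(-129)) + 189) = -1183/((-24*(-1/1026) + 1249*(-1/129)) + 189) = -1183/((4/171 - 1249/129) + 189) = -1183/(-71021/7353 + 189) = -1183/1318696/7353 = -1183*7353/1318696 = -8698599/1318696 ≈ -6.5964)
X - A = 1727 - 1*(-8698599/1318696) = 1727 + 8698599/1318696 = 2286086591/1318696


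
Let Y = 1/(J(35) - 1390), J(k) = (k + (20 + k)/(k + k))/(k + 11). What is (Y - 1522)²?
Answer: 1854149660626976164/800414726281 ≈ 2.3165e+6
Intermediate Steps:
J(k) = (k + (20 + k)/(2*k))/(11 + k) (J(k) = (k + (20 + k)/((2*k)))/(11 + k) = (k + (20 + k)*(1/(2*k)))/(11 + k) = (k + (20 + k)/(2*k))/(11 + k))
Y = -644/894659 (Y = 1/((10 + 35² + (½)*35)/(35*(11 + 35)) - 1390) = 1/((1/35)*(10 + 1225 + 35/2)/46 - 1390) = 1/((1/35)*(1/46)*(2505/2) - 1390) = 1/(501/644 - 1390) = 1/(-894659/644) = -644/894659 ≈ -0.00071983)
(Y - 1522)² = (-644/894659 - 1522)² = (-1361671642/894659)² = 1854149660626976164/800414726281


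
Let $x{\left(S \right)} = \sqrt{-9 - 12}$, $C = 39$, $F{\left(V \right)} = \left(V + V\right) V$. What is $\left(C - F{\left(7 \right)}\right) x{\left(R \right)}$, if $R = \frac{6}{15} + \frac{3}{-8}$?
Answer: $- 59 i \sqrt{21} \approx - 270.37 i$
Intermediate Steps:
$F{\left(V \right)} = 2 V^{2}$ ($F{\left(V \right)} = 2 V V = 2 V^{2}$)
$R = \frac{1}{40}$ ($R = 6 \cdot \frac{1}{15} + 3 \left(- \frac{1}{8}\right) = \frac{2}{5} - \frac{3}{8} = \frac{1}{40} \approx 0.025$)
$x{\left(S \right)} = i \sqrt{21}$ ($x{\left(S \right)} = \sqrt{-21} = i \sqrt{21}$)
$\left(C - F{\left(7 \right)}\right) x{\left(R \right)} = \left(39 - 2 \cdot 7^{2}\right) i \sqrt{21} = \left(39 - 2 \cdot 49\right) i \sqrt{21} = \left(39 - 98\right) i \sqrt{21} = - 59 i \sqrt{21}$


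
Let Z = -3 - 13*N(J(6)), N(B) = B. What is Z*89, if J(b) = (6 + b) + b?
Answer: -21093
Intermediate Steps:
J(b) = 6 + 2*b
Z = -237 (Z = -3 - 13*(6 + 2*6) = -3 - 13*(6 + 12) = -3 - 13*18 = -3 - 234 = -237)
Z*89 = -237*89 = -21093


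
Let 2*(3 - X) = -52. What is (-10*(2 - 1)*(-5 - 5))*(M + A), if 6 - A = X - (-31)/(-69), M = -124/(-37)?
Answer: -4901600/2553 ≈ -1919.9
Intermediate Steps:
X = 29 (X = 3 - ½*(-52) = 3 + 26 = 29)
M = 124/37 (M = -124*(-1/37) = 124/37 ≈ 3.3514)
A = -1556/69 (A = 6 - (29 - (-31)/(-69)) = 6 - (29 - (-31)*(-1)/69) = 6 - (29 - 1*31/69) = 6 - (29 - 31/69) = 6 - 1*1970/69 = 6 - 1970/69 = -1556/69 ≈ -22.551)
(-10*(2 - 1)*(-5 - 5))*(M + A) = (-10*(2 - 1)*(-5 - 5))*(124/37 - 1556/69) = -10*(-10)*(-49016/2553) = 100*(-49016/2553) = -4901600/2553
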